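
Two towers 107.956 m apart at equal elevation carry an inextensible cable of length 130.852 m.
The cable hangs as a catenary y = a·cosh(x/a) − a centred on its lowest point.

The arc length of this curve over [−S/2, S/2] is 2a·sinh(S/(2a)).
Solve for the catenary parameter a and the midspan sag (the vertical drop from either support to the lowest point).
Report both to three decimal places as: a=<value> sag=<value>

seed: a₀ = √(S³/(24(L−S))) = √(107.956³/(24·22.896)) = 47.850309
iter 1: u=1.128060  f(a)=+1.502e+00  f'(a)=-1.084e+00  a ← 47.850309 − (+1.502e+00/-1.084e+00) = 49.235098
iter 2: u=1.096332  f(a)=+6.766e-02  f'(a)=-9.887e-01  a ← 49.235098 − (+6.766e-02/-9.887e-01) = 49.303527
iter 3: u=1.094810  f(a)=+1.517e-04  f'(a)=-9.843e-01  a ← 49.303527 − (+1.517e-04/-9.843e-01) = 49.303681
iter 4: u=1.094807  f(a)=+7.661e-10  f'(a)=-9.843e-01  a ← 49.303681 − (+7.661e-10/-9.843e-01) = 49.303681
iter 5: u=1.094807  f(a)=+0.000e+00  f'(a)=-9.843e-01  a ← 49.303681 − (+0.000e+00/-9.843e-01) = 49.303681
converged: |Δa| < 1e-12 after 5 iterations
sag = a·(cosh(S/(2a)) − 1) = 49.303681·(cosh(1.094807) − 1) = 32.619542
T_max/T_min = cosh(S/(2a)) = 1.661605

a=49.304 sag=32.620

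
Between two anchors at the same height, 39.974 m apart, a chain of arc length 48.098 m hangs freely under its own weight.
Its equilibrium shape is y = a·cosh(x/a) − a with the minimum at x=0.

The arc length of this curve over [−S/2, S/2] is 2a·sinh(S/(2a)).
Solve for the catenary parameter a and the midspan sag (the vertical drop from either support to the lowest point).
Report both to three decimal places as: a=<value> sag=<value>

seed: a₀ = √(S³/(24(L−S))) = √(39.974³/(24·8.124)) = 18.099886
iter 1: u=1.104261  f(a)=+5.099e-01  f'(a)=-1.012e+00  a ← 18.099886 − (+5.099e-01/-1.012e+00) = 18.603771
iter 2: u=1.074352  f(a)=+2.207e-02  f'(a)=-9.261e-01  a ← 18.603771 − (+2.207e-02/-9.261e-01) = 18.627601
iter 3: u=1.072978  f(a)=+4.548e-05  f'(a)=-9.223e-01  a ← 18.627601 − (+4.548e-05/-9.223e-01) = 18.627651
iter 4: u=1.072975  f(a)=+1.940e-10  f'(a)=-9.223e-01  a ← 18.627651 − (+1.940e-10/-9.223e-01) = 18.627651
iter 5: u=1.072975  f(a)=+7.105e-15  f'(a)=-9.223e-01  a ← 18.627651 − (+7.105e-15/-9.223e-01) = 18.627651
converged: |Δa| < 1e-12 after 5 iterations
sag = a·(cosh(S/(2a)) − 1) = 18.627651·(cosh(1.072975) − 1) = 11.791813
T_max/T_min = cosh(S/(2a)) = 1.633027

a=18.628 sag=11.792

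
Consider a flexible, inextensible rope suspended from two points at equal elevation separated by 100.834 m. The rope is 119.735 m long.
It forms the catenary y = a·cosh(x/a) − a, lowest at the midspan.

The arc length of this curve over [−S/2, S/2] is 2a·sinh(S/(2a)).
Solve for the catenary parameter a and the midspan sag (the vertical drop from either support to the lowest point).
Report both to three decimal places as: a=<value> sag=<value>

a=48.823 sag=28.429

seed: a₀ = √(S³/(24(L−S))) = √(100.834³/(24·18.901)) = 47.540362
iter 1: u=1.060509  f(a)=+1.092e+00  f'(a)=-8.883e-01  a ← 47.540362 − (+1.092e+00/-8.883e-01) = 48.769504
iter 2: u=1.033781  f(a)=+4.378e-02  f'(a)=-8.183e-01  a ← 48.769504 − (+4.378e-02/-8.183e-01) = 48.822999
iter 3: u=1.032649  f(a)=+7.688e-05  f'(a)=-8.154e-01  a ← 48.822999 − (+7.688e-05/-8.154e-01) = 48.823093
iter 4: u=1.032647  f(a)=+2.381e-10  f'(a)=-8.154e-01  a ← 48.823093 − (+2.381e-10/-8.154e-01) = 48.823093
iter 5: u=1.032647  f(a)=-2.842e-14  f'(a)=-8.154e-01  a ← 48.823093 − (-2.842e-14/-8.154e-01) = 48.823093
converged: |Δa| < 1e-12 after 5 iterations
sag = a·(cosh(S/(2a)) − 1) = 48.823093·(cosh(1.032647) − 1) = 28.428522
T_max/T_min = cosh(S/(2a)) = 1.582276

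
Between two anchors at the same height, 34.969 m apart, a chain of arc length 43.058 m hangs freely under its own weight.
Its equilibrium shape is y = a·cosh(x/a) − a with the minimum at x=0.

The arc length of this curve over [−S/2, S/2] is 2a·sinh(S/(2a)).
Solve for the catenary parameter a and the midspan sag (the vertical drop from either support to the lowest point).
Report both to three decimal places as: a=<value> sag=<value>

a=15.331 sag=11.099

seed: a₀ = √(S³/(24(L−S))) = √(34.969³/(24·8.089)) = 14.841294
iter 1: u=1.178098  f(a)=+5.803e-01  f'(a)=-1.249e+00  a ← 14.841294 − (+5.803e-01/-1.249e+00) = 15.305849
iter 2: u=1.142341  f(a)=+2.836e-02  f'(a)=-1.130e+00  a ← 15.305849 − (+2.836e-02/-1.130e+00) = 15.330953
iter 3: u=1.140471  f(a)=+7.544e-05  f'(a)=-1.124e+00  a ← 15.330953 − (+7.544e-05/-1.124e+00) = 15.331020
iter 4: u=1.140466  f(a)=+5.370e-10  f'(a)=-1.124e+00  a ← 15.331020 − (+5.370e-10/-1.124e+00) = 15.331020
iter 5: u=1.140466  f(a)=-7.105e-15  f'(a)=-1.124e+00  a ← 15.331020 − (-7.105e-15/-1.124e+00) = 15.331020
converged: |Δa| < 1e-12 after 5 iterations
sag = a·(cosh(S/(2a)) − 1) = 15.331020·(cosh(1.140466) − 1) = 11.098850
T_max/T_min = cosh(S/(2a)) = 1.723947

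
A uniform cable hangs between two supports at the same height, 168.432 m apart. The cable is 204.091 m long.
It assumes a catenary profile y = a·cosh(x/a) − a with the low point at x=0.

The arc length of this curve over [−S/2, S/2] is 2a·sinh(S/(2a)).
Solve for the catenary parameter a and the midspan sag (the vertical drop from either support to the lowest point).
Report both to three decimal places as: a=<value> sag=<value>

seed: a₀ = √(S³/(24(L−S))) = √(168.432³/(24·35.659)) = 74.721694
iter 1: u=1.127062  f(a)=+2.335e+00  f'(a)=-1.081e+00  a ← 74.721694 − (+2.335e+00/-1.081e+00) = 76.880672
iter 2: u=1.095412  f(a)=+1.050e-01  f'(a)=-9.860e-01  a ← 76.880672 − (+1.050e-01/-9.860e-01) = 76.987163
iter 3: u=1.093897  f(a)=+2.346e-04  f'(a)=-9.816e-01  a ← 76.987163 − (+2.346e-04/-9.816e-01) = 76.987402
iter 4: u=1.093893  f(a)=+1.176e-09  f'(a)=-9.816e-01  a ← 76.987402 − (+1.176e-09/-9.816e-01) = 76.987402
iter 5: u=1.093893  f(a)=-2.842e-14  f'(a)=-9.816e-01  a ← 76.987402 − (-2.842e-14/-9.816e-01) = 76.987402
converged: |Δa| < 1e-12 after 5 iterations
sag = a·(cosh(S/(2a)) − 1) = 76.987402·(cosh(1.093893) − 1) = 50.841953
T_max/T_min = cosh(S/(2a)) = 1.660393

a=76.987 sag=50.842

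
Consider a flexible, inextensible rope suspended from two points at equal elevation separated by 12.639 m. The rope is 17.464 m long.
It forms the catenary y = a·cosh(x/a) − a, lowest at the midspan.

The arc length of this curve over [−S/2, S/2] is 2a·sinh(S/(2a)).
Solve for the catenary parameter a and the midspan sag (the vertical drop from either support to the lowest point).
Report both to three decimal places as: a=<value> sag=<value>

seed: a₀ = √(S³/(24(L−S))) = √(12.639³/(24·4.825)) = 4.175561
iter 1: u=1.513449  f(a)=+5.837e-01  f'(a)=-2.886e+00  a ← 4.175561 − (+5.837e-01/-2.886e+00) = 4.377842
iter 2: u=1.443519  f(a)=+4.510e-02  f'(a)=-2.455e+00  a ← 4.377842 − (+4.510e-02/-2.455e+00) = 4.396208
iter 3: u=1.437489  f(a)=+3.190e-04  f'(a)=-2.421e+00  a ← 4.396208 − (+3.190e-04/-2.421e+00) = 4.396339
iter 4: u=1.437446  f(a)=+1.621e-08  f'(a)=-2.421e+00  a ← 4.396339 − (+1.621e-08/-2.421e+00) = 4.396339
iter 5: u=1.437446  f(a)=+0.000e+00  f'(a)=-2.421e+00  a ← 4.396339 − (+0.000e+00/-2.421e+00) = 4.396339
converged: |Δa| < 1e-12 after 5 iterations
sag = a·(cosh(S/(2a)) − 1) = 4.396339·(cosh(1.437446) − 1) = 5.379939
T_max/T_min = cosh(S/(2a)) = 2.223732

a=4.396 sag=5.380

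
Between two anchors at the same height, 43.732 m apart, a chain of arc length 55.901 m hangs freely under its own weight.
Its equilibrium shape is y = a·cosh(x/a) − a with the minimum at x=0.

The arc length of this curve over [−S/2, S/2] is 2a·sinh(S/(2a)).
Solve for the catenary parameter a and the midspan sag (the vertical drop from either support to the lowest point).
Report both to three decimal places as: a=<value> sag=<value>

seed: a₀ = √(S³/(24(L−S))) = √(43.732³/(24·12.169)) = 16.922555
iter 1: u=1.292122  f(a)=+1.057e+00  f'(a)=-1.693e+00  a ← 16.922555 − (+1.057e+00/-1.693e+00) = 17.546970
iter 2: u=1.246141  f(a)=+6.133e-02  f'(a)=-1.502e+00  a ← 17.546970 − (+6.133e-02/-1.502e+00) = 17.587807
iter 3: u=1.243248  f(a)=+2.345e-04  f'(a)=-1.490e+00  a ← 17.587807 − (+2.345e-04/-1.490e+00) = 17.587964
iter 4: u=1.243237  f(a)=+3.459e-09  f'(a)=-1.490e+00  a ← 17.587964 − (+3.459e-09/-1.490e+00) = 17.587964
iter 5: u=1.243237  f(a)=-1.421e-14  f'(a)=-1.490e+00  a ← 17.587964 − (-1.421e-14/-1.490e+00) = 17.587964
converged: |Δa| < 1e-12 after 5 iterations
sag = a·(cosh(S/(2a)) − 1) = 17.587964·(cosh(1.243237) − 1) = 15.435769
T_max/T_min = cosh(S/(2a)) = 1.877632

a=17.588 sag=15.436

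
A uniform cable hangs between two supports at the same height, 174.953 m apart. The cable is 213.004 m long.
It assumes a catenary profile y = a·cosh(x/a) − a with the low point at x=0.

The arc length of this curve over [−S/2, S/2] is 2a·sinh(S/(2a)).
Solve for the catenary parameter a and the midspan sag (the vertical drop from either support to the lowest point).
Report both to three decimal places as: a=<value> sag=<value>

a=78.959 sag=53.620

seed: a₀ = √(S³/(24(L−S))) = √(174.953³/(24·38.051)) = 76.576133
iter 1: u=1.142347  f(a)=+2.561e+00  f'(a)=-1.130e+00  a ← 76.576133 − (+2.561e+00/-1.130e+00) = 78.843395
iter 2: u=1.109497  f(a)=+1.182e-01  f'(a)=-1.028e+00  a ← 78.843395 − (+1.182e-01/-1.028e+00) = 78.958373
iter 3: u=1.107881  f(a)=+2.784e-04  f'(a)=-1.023e+00  a ← 78.958373 − (+2.784e-04/-1.023e+00) = 78.958645
iter 4: u=1.107877  f(a)=+1.553e-09  f'(a)=-1.023e+00  a ← 78.958645 − (+1.553e-09/-1.023e+00) = 78.958645
iter 5: u=1.107877  f(a)=+2.842e-14  f'(a)=-1.023e+00  a ← 78.958645 − (+2.842e-14/-1.023e+00) = 78.958645
converged: |Δa| < 1e-12 after 5 iterations
sag = a·(cosh(S/(2a)) − 1) = 78.958645·(cosh(1.107877) − 1) = 53.620175
T_max/T_min = cosh(S/(2a)) = 1.679092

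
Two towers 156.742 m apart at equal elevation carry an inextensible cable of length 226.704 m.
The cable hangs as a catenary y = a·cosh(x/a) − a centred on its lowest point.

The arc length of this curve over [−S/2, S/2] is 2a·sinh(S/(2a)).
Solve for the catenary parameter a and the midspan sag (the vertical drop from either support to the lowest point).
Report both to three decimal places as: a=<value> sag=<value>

seed: a₀ = √(S³/(24(L−S))) = √(156.742³/(24·69.962)) = 47.889615
iter 1: u=1.636493  f(a)=+9.988e+00  f'(a)=-3.783e+00  a ← 47.889615 − (+9.988e+00/-3.783e+00) = 50.529986
iter 2: u=1.550980  f(a)=+8.856e-01  f'(a)=-3.139e+00  a ← 50.529986 − (+8.856e-01/-3.139e+00) = 50.812072
iter 3: u=1.542370  f(a)=+8.457e-03  f'(a)=-3.080e+00  a ← 50.812072 − (+8.457e-03/-3.080e+00) = 50.814818
iter 4: u=1.542286  f(a)=+7.875e-07  f'(a)=-3.079e+00  a ← 50.814818 − (+7.875e-07/-3.079e+00) = 50.814818
iter 5: u=1.542286  f(a)=+0.000e+00  f'(a)=-3.079e+00  a ← 50.814818 − (+0.000e+00/-3.079e+00) = 50.814818
converged: |Δa| < 1e-12 after 5 iterations
sag = a·(cosh(S/(2a)) − 1) = 50.814818·(cosh(1.542286) − 1) = 73.406040
T_max/T_min = cosh(S/(2a)) = 2.444579

a=50.815 sag=73.406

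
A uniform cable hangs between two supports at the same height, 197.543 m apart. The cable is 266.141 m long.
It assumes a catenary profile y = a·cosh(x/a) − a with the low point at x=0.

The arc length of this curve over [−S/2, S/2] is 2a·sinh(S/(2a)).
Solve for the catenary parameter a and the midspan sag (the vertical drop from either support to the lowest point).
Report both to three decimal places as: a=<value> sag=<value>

a=71.740 sag=79.436

seed: a₀ = √(S³/(24(L−S))) = √(197.543³/(24·68.598)) = 68.427570
iter 1: u=1.443446  f(a)=+7.511e+00  f'(a)=-2.455e+00  a ← 68.427570 − (+7.511e+00/-2.455e+00) = 71.487110
iter 2: u=1.381669  f(a)=+5.331e-01  f'(a)=-2.118e+00  a ← 71.487110 − (+5.331e-01/-2.118e+00) = 71.738854
iter 3: u=1.376820  f(a)=+3.140e-03  f'(a)=-2.093e+00  a ← 71.738854 − (+3.140e-03/-2.093e+00) = 71.740355
iter 4: u=1.376791  f(a)=+1.103e-07  f'(a)=-2.093e+00  a ← 71.740355 − (+1.103e-07/-2.093e+00) = 71.740355
iter 5: u=1.376791  f(a)=+0.000e+00  f'(a)=-2.093e+00  a ← 71.740355 − (+0.000e+00/-2.093e+00) = 71.740355
converged: |Δa| < 1e-12 after 5 iterations
sag = a·(cosh(S/(2a)) − 1) = 71.740355·(cosh(1.376791) − 1) = 79.436484
T_max/T_min = cosh(S/(2a)) = 2.107278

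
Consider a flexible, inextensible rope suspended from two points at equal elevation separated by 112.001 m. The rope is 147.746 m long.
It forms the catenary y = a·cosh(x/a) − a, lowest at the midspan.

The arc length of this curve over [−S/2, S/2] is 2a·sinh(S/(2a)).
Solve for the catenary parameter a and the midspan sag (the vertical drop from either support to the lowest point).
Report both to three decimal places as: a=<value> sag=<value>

a=42.279 sag=42.837

seed: a₀ = √(S³/(24(L−S))) = √(112.001³/(24·35.745)) = 40.468730
iter 1: u=1.383797  f(a)=+3.583e+00  f'(a)=-2.129e+00  a ← 40.468730 − (+3.583e+00/-2.129e+00) = 42.151677
iter 2: u=1.328547  f(a)=+2.356e-01  f'(a)=-1.857e+00  a ← 42.151677 − (+2.356e-01/-1.857e+00) = 42.278539
iter 3: u=1.324561  f(a)=+1.178e-03  f'(a)=-1.839e+00  a ← 42.278539 − (+1.178e-03/-1.839e+00) = 42.279179
iter 4: u=1.324541  f(a)=+2.974e-08  f'(a)=-1.839e+00  a ← 42.279179 − (+2.974e-08/-1.839e+00) = 42.279179
iter 5: u=1.324541  f(a)=+2.842e-14  f'(a)=-1.839e+00  a ← 42.279179 − (+2.842e-14/-1.839e+00) = 42.279179
converged: |Δa| < 1e-12 after 5 iterations
sag = a·(cosh(S/(2a)) − 1) = 42.279179·(cosh(1.324541) − 1) = 42.836913
T_max/T_min = cosh(S/(2a)) = 2.013192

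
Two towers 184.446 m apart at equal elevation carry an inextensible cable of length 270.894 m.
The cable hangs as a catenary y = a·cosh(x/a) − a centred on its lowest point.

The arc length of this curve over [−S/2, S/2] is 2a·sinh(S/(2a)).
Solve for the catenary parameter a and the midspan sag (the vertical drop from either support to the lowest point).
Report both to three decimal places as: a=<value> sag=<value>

seed: a₀ = √(S³/(24(L−S))) = √(184.446³/(24·86.448)) = 54.994691
iter 1: u=1.676944  f(a)=+1.300e+01  f'(a)=-4.122e+00  a ← 54.994691 − (+1.300e+01/-4.122e+00) = 58.149261
iter 2: u=1.585970  f(a)=+1.203e+00  f'(a)=-3.391e+00  a ← 58.149261 − (+1.203e+00/-3.391e+00) = 58.503871
iter 3: u=1.576357  f(a)=+1.261e-02  f'(a)=-3.321e+00  a ← 58.503871 − (+1.261e-02/-3.321e+00) = 58.507667
iter 4: u=1.576255  f(a)=+1.417e-06  f'(a)=-3.320e+00  a ← 58.507667 − (+1.417e-06/-3.320e+00) = 58.507667
iter 5: u=1.576255  f(a)=+0.000e+00  f'(a)=-3.320e+00  a ← 58.507667 − (+0.000e+00/-3.320e+00) = 58.507667
converged: |Δa| < 1e-12 after 5 iterations
sag = a·(cosh(S/(2a)) − 1) = 58.507667·(cosh(1.576255) − 1) = 89.035672
T_max/T_min = cosh(S/(2a)) = 2.521778

a=58.508 sag=89.036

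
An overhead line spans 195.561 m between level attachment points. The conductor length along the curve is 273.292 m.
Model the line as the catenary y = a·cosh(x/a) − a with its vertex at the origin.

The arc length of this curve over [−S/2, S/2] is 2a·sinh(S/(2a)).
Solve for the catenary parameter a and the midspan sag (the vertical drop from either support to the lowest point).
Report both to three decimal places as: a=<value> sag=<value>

seed: a₀ = √(S³/(24(L−S))) = √(195.561³/(24·77.731)) = 63.317043
iter 1: u=1.544300  f(a)=+9.813e+00  f'(a)=-3.093e+00  a ← 63.317043 − (+9.813e+00/-3.093e+00) = 66.489710
iter 2: u=1.470611  f(a)=+7.858e-01  f'(a)=-2.616e+00  a ← 66.489710 − (+7.858e-01/-2.616e+00) = 66.790116
iter 3: u=1.463997  f(a)=+6.008e-03  f'(a)=-2.576e+00  a ← 66.790116 − (+6.008e-03/-2.576e+00) = 66.792449
iter 4: u=1.463945  f(a)=+3.571e-07  f'(a)=-2.576e+00  a ← 66.792449 − (+3.571e-07/-2.576e+00) = 66.792449
iter 5: u=1.463945  f(a)=+0.000e+00  f'(a)=-2.576e+00  a ← 66.792449 − (+0.000e+00/-2.576e+00) = 66.792449
converged: |Δa| < 1e-12 after 5 iterations
sag = a·(cosh(S/(2a)) − 1) = 66.792449·(cosh(1.463945) − 1) = 85.304101
T_max/T_min = cosh(S/(2a)) = 2.277152

a=66.792 sag=85.304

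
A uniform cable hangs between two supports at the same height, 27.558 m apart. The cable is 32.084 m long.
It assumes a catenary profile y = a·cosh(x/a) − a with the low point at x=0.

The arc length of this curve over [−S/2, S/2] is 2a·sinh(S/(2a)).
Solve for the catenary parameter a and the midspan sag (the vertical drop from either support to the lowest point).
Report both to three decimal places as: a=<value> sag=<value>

seed: a₀ = √(S³/(24(L−S))) = √(27.558³/(24·4.526)) = 13.880613
iter 1: u=0.992679  f(a)=+2.283e-01  f'(a)=-7.187e-01  a ← 13.880613 − (+2.283e-01/-7.187e-01) = 14.198275
iter 2: u=0.970470  f(a)=+8.072e-03  f'(a)=-6.687e-01  a ← 14.198275 − (+8.072e-03/-6.687e-01) = 14.210347
iter 3: u=0.969646  f(a)=+1.091e-05  f'(a)=-6.669e-01  a ← 14.210347 − (+1.091e-05/-6.669e-01) = 14.210364
iter 4: u=0.969644  f(a)=+2.000e-11  f'(a)=-6.669e-01  a ← 14.210364 − (+2.000e-11/-6.669e-01) = 14.210364
iter 5: u=0.969644  f(a)=+7.105e-15  f'(a)=-6.669e-01  a ← 14.210364 − (+7.105e-15/-6.669e-01) = 14.210364
converged: |Δa| < 1e-12 after 5 iterations
sag = a·(cosh(S/(2a)) − 1) = 14.210364·(cosh(0.969644) − 1) = 7.220460
T_max/T_min = cosh(S/(2a)) = 1.508112

a=14.210 sag=7.220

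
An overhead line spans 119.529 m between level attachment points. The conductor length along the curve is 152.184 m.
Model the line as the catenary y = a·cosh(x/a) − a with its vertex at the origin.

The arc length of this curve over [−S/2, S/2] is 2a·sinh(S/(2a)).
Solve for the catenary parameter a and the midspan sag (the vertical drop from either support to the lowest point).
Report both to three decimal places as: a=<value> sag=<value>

seed: a₀ = √(S³/(24(L−S))) = √(119.529³/(24·32.655)) = 46.679851
iter 1: u=1.280306  f(a)=+2.783e+00  f'(a)=-1.642e+00  a ← 46.679851 − (+2.783e+00/-1.642e+00) = 48.374591
iter 2: u=1.235452  f(a)=+1.588e-01  f'(a)=-1.460e+00  a ← 48.374591 − (+1.588e-01/-1.460e+00) = 48.483341
iter 3: u=1.232681  f(a)=+5.856e-04  f'(a)=-1.449e+00  a ← 48.483341 − (+5.856e-04/-1.449e+00) = 48.483746
iter 4: u=1.232671  f(a)=+8.034e-09  f'(a)=-1.449e+00  a ← 48.483746 − (+8.034e-09/-1.449e+00) = 48.483746
iter 5: u=1.232671  f(a)=+0.000e+00  f'(a)=-1.449e+00  a ← 48.483746 − (+0.000e+00/-1.449e+00) = 48.483746
converged: |Δa| < 1e-12 after 5 iterations
sag = a·(cosh(S/(2a)) − 1) = 48.483746·(cosh(1.232671) − 1) = 41.741894
T_max/T_min = cosh(S/(2a)) = 1.860946

a=48.484 sag=41.742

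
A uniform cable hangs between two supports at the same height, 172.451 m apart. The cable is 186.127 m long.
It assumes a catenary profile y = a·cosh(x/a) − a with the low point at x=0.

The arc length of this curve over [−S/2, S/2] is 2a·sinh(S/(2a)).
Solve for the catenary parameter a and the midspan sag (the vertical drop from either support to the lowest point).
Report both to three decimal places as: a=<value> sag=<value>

a=126.461 sag=30.552

seed: a₀ = √(S³/(24(L−S))) = √(172.451³/(24·13.676)) = 125.000977
iter 1: u=0.689799  f(a)=+3.291e-01  f'(a)=-2.294e-01  a ← 125.000977 − (+3.291e-01/-2.294e-01) = 126.435465
iter 2: u=0.681972  f(a)=+5.750e-03  f'(a)=-2.214e-01  a ← 126.435465 − (+5.750e-03/-2.214e-01) = 126.461432
iter 3: u=0.681832  f(a)=+1.825e-06  f'(a)=-2.213e-01  a ← 126.461432 − (+1.825e-06/-2.213e-01) = 126.461440
iter 4: u=0.681832  f(a)=+1.705e-13  f'(a)=-2.213e-01  a ← 126.461440 − (+1.705e-13/-2.213e-01) = 126.461440
converged: |Δa| < 1e-12 after 4 iterations
sag = a·(cosh(S/(2a)) − 1) = 126.461440·(cosh(0.681832) − 1) = 30.552288
T_max/T_min = cosh(S/(2a)) = 1.241594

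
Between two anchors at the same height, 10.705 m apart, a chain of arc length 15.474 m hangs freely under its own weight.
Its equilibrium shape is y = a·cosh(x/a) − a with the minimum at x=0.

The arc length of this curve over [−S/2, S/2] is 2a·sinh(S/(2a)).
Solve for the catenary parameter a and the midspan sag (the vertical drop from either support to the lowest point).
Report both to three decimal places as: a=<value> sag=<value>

seed: a₀ = √(S³/(24(L−S))) = √(10.705³/(24·4.769)) = 3.273865
iter 1: u=1.634918  f(a)=+6.795e-01  f'(a)=-3.770e+00  a ← 3.273865 − (+6.795e-01/-3.770e+00) = 3.454085
iter 2: u=1.549615  f(a)=+6.014e-02  f'(a)=-3.130e+00  a ← 3.454085 − (+6.014e-02/-3.130e+00) = 3.473300
iter 3: u=1.541042  f(a)=+5.722e-04  f'(a)=-3.071e+00  a ← 3.473300 − (+5.722e-04/-3.071e+00) = 3.473486
iter 4: u=1.540959  f(a)=+5.289e-08  f'(a)=-3.070e+00  a ← 3.473486 − (+5.289e-08/-3.070e+00) = 3.473486
iter 5: u=1.540959  f(a)=+1.776e-15  f'(a)=-3.070e+00  a ← 3.473486 − (+1.776e-15/-3.070e+00) = 3.473486
converged: |Δa| < 1e-12 after 5 iterations
sag = a·(cosh(S/(2a)) − 1) = 3.473486·(cosh(1.540959) − 1) = 5.007450
T_max/T_min = cosh(S/(2a)) = 2.441621

a=3.473 sag=5.007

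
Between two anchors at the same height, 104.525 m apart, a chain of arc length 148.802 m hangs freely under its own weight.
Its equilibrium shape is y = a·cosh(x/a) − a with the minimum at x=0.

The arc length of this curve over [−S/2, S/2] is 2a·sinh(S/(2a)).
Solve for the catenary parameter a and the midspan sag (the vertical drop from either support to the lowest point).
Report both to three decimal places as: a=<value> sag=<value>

seed: a₀ = √(S³/(24(L−S))) = √(104.525³/(24·44.277)) = 32.782008
iter 1: u=1.594243  f(a)=+5.980e+00  f'(a)=-3.453e+00  a ← 32.782008 − (+5.980e+00/-3.453e+00) = 34.513602
iter 2: u=1.514258  f(a)=+5.065e-01  f'(a)=-2.891e+00  a ← 34.513602 − (+5.065e-01/-2.891e+00) = 34.688790
iter 3: u=1.506611  f(a)=+4.376e-03  f'(a)=-2.841e+00  a ← 34.688790 − (+4.376e-03/-2.841e+00) = 34.690331
iter 4: u=1.506544  f(a)=+3.329e-07  f'(a)=-2.841e+00  a ← 34.690331 − (+3.329e-07/-2.841e+00) = 34.690331
iter 5: u=1.506544  f(a)=-2.842e-14  f'(a)=-2.841e+00  a ← 34.690331 − (-2.842e-14/-2.841e+00) = 34.690331
converged: |Δa| < 1e-12 after 5 iterations
sag = a·(cosh(S/(2a)) − 1) = 34.690331·(cosh(1.506544) − 1) = 47.400642
T_max/T_min = cosh(S/(2a)) = 2.366393

a=34.690 sag=47.401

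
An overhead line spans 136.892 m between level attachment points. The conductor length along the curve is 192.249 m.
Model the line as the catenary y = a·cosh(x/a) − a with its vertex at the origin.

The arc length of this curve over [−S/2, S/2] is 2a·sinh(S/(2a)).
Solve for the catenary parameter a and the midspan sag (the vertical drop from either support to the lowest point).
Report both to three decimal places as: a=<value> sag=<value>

a=46.392 sag=60.342

seed: a₀ = √(S³/(24(L−S))) = √(136.892³/(24·55.357)) = 43.941533
iter 1: u=1.557661  f(a)=+7.117e+00  f'(a)=-3.186e+00  a ← 43.941533 − (+7.117e+00/-3.186e+00) = 46.175136
iter 2: u=1.482313  f(a)=+5.786e-01  f'(a)=-2.687e+00  a ← 46.175136 − (+5.786e-01/-2.687e+00) = 46.390452
iter 3: u=1.475433  f(a)=+4.573e-03  f'(a)=-2.645e+00  a ← 46.390452 − (+4.573e-03/-2.645e+00) = 46.392181
iter 4: u=1.475378  f(a)=+2.907e-07  f'(a)=-2.645e+00  a ← 46.392181 − (+2.907e-07/-2.645e+00) = 46.392181
iter 5: u=1.475378  f(a)=+2.842e-14  f'(a)=-2.645e+00  a ← 46.392181 − (+2.842e-14/-2.645e+00) = 46.392181
converged: |Δa| < 1e-12 after 5 iterations
sag = a·(cosh(S/(2a)) − 1) = 46.392181·(cosh(1.475378) − 1) = 60.341853
T_max/T_min = cosh(S/(2a)) = 2.300690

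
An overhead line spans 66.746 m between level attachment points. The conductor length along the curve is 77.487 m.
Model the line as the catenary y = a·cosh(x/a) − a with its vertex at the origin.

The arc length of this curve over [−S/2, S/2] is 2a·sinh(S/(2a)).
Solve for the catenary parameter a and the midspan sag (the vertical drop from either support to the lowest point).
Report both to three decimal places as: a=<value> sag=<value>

seed: a₀ = √(S³/(24(L−S))) = √(66.746³/(24·10.741)) = 33.963300
iter 1: u=0.982619  f(a)=+5.306e-01  f'(a)=-6.957e-01  a ← 33.963300 − (+5.306e-01/-6.957e-01) = 34.725999
iter 2: u=0.961038  f(a)=+1.840e-02  f'(a)=-6.482e-01  a ← 34.725999 − (+1.840e-02/-6.482e-01) = 34.754385
iter 3: u=0.960253  f(a)=+2.389e-05  f'(a)=-6.465e-01  a ← 34.754385 − (+2.389e-05/-6.465e-01) = 34.754422
iter 4: u=0.960252  f(a)=+4.037e-11  f'(a)=-6.465e-01  a ← 34.754422 − (+4.037e-11/-6.465e-01) = 34.754422
iter 5: u=0.960252  f(a)=+0.000e+00  f'(a)=-6.465e-01  a ← 34.754422 − (+0.000e+00/-6.465e-01) = 34.754422
converged: |Δa| < 1e-12 after 5 iterations
sag = a·(cosh(S/(2a)) − 1) = 34.754422·(cosh(0.960252) − 1) = 17.292947
T_max/T_min = cosh(S/(2a)) = 1.497575

a=34.754 sag=17.293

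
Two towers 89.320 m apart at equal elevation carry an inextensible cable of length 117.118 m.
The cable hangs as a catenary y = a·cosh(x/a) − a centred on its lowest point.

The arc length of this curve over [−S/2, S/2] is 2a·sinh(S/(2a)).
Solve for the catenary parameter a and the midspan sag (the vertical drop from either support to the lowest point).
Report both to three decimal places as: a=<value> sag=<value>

a=34.110 sag=33.659

seed: a₀ = √(S³/(24(L−S))) = √(89.320³/(24·27.798)) = 32.682154
iter 1: u=1.366495  f(a)=+2.714e+00  f'(a)=-2.041e+00  a ← 32.682154 − (+2.714e+00/-2.041e+00) = 34.011999
iter 2: u=1.313066  f(a)=+1.744e-01  f'(a)=-1.786e+00  a ← 34.011999 − (+1.744e-01/-1.786e+00) = 34.109661
iter 3: u=1.309306  f(a)=+8.301e-04  f'(a)=-1.769e+00  a ← 34.109661 − (+8.301e-04/-1.769e+00) = 34.110131
iter 4: u=1.309288  f(a)=+1.900e-08  f'(a)=-1.769e+00  a ← 34.110131 − (+1.900e-08/-1.769e+00) = 34.110131
iter 5: u=1.309288  f(a)=+2.842e-14  f'(a)=-1.769e+00  a ← 34.110131 − (+2.842e-14/-1.769e+00) = 34.110131
converged: |Δa| < 1e-12 after 5 iterations
sag = a·(cosh(S/(2a)) − 1) = 34.110131·(cosh(1.309288) − 1) = 33.659018
T_max/T_min = cosh(S/(2a)) = 1.986775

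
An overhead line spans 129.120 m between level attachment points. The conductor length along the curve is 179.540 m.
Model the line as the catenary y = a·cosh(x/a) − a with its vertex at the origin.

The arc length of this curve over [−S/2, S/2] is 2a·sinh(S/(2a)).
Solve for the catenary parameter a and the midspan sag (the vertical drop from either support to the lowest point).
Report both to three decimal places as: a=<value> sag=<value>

a=44.455 sag=55.719

seed: a₀ = √(S³/(24(L−S))) = √(129.120³/(24·50.420)) = 42.177733
iter 1: u=1.530665  f(a)=+6.247e+00  f'(a)=-3.000e+00  a ← 42.177733 − (+6.247e+00/-3.000e+00) = 44.260095
iter 2: u=1.458650  f(a)=+4.924e-01  f'(a)=-2.544e+00  a ← 44.260095 − (+4.924e-01/-2.544e+00) = 44.453661
iter 3: u=1.452299  f(a)=+3.639e-03  f'(a)=-2.507e+00  a ← 44.453661 − (+3.639e-03/-2.507e+00) = 44.455113
iter 4: u=1.452251  f(a)=+2.019e-07  f'(a)=-2.506e+00  a ← 44.455113 − (+2.019e-07/-2.506e+00) = 44.455113
iter 5: u=1.452251  f(a)=-2.842e-14  f'(a)=-2.506e+00  a ← 44.455113 − (-2.842e-14/-2.506e+00) = 44.455113
converged: |Δa| < 1e-12 after 5 iterations
sag = a·(cosh(S/(2a)) − 1) = 44.455113·(cosh(1.452251) − 1) = 55.719285
T_max/T_min = cosh(S/(2a)) = 2.253383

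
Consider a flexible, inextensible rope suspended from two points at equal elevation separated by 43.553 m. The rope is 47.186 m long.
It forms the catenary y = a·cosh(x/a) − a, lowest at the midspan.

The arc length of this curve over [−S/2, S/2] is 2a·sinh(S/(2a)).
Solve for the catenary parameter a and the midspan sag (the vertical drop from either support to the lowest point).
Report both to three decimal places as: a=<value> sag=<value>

seed: a₀ = √(S³/(24(L−S))) = √(43.553³/(24·3.633)) = 30.781430
iter 1: u=0.707456  f(a)=+9.201e-02  f'(a)=-2.481e-01  a ← 30.781430 − (+9.201e-02/-2.481e-01) = 31.152303
iter 2: u=0.699033  f(a)=+1.689e-03  f'(a)=-2.390e-01  a ← 31.152303 − (+1.689e-03/-2.390e-01) = 31.159369
iter 3: u=0.698875  f(a)=+5.931e-07  f'(a)=-2.389e-01  a ← 31.159369 − (+5.931e-07/-2.389e-01) = 31.159372
iter 4: u=0.698875  f(a)=+7.816e-14  f'(a)=-2.389e-01  a ← 31.159372 − (+7.816e-14/-2.389e-01) = 31.159372
converged: |Δa| < 1e-12 after 4 iterations
sag = a·(cosh(S/(2a)) − 1) = 31.159372·(cosh(0.698875) − 1) = 7.924335
T_max/T_min = cosh(S/(2a)) = 1.254316

a=31.159 sag=7.924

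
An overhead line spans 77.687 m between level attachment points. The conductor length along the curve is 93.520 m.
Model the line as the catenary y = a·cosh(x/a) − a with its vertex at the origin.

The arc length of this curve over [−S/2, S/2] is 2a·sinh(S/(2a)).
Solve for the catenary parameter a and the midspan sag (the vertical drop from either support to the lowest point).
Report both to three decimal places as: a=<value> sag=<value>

a=36.154 sag=22.953

seed: a₀ = √(S³/(24(L−S))) = √(77.687³/(24·15.833)) = 35.126534
iter 1: u=1.105816  f(a)=+9.967e-01  f'(a)=-1.017e+00  a ← 35.126534 − (+9.967e-01/-1.017e+00) = 36.106938
iter 2: u=1.075790  f(a)=+4.325e-02  f'(a)=-9.301e-01  a ← 36.106938 − (+4.325e-02/-9.301e-01) = 36.153439
iter 3: u=1.074407  f(a)=+8.963e-05  f'(a)=-9.263e-01  a ← 36.153439 − (+8.963e-05/-9.263e-01) = 36.153535
iter 4: u=1.074404  f(a)=+3.867e-10  f'(a)=-9.263e-01  a ← 36.153535 − (+3.867e-10/-9.263e-01) = 36.153535
iter 5: u=1.074404  f(a)=-2.842e-14  f'(a)=-9.263e-01  a ← 36.153535 − (-2.842e-14/-9.263e-01) = 36.153535
converged: |Δa| < 1e-12 after 5 iterations
sag = a·(cosh(S/(2a)) − 1) = 36.153535·(cosh(1.074404) − 1) = 22.952942
T_max/T_min = cosh(S/(2a)) = 1.634874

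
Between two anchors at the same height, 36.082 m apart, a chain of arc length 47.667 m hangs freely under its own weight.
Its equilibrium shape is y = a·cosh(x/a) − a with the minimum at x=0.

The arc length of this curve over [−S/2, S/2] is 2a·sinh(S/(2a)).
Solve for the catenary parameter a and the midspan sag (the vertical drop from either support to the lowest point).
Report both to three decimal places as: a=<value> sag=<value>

a=13.583 sag=13.849

seed: a₀ = √(S³/(24(L−S))) = √(36.082³/(24·11.585)) = 12.998172
iter 1: u=1.387964  f(a)=+1.168e+00  f'(a)=-2.150e+00  a ← 12.998172 − (+1.168e+00/-2.150e+00) = 13.541533
iter 2: u=1.332272  f(a)=+7.726e-02  f'(a)=-1.875e+00  a ← 13.541533 − (+7.726e-02/-1.875e+00) = 13.582749
iter 3: u=1.328229  f(a)=+3.907e-04  f'(a)=-1.856e+00  a ← 13.582749 − (+3.907e-04/-1.856e+00) = 13.582959
iter 4: u=1.328208  f(a)=+1.010e-08  f'(a)=-1.856e+00  a ← 13.582959 − (+1.010e-08/-1.856e+00) = 13.582959
iter 5: u=1.328208  f(a)=+7.105e-15  f'(a)=-1.856e+00  a ← 13.582959 − (+7.105e-15/-1.856e+00) = 13.582959
converged: |Δa| < 1e-12 after 5 iterations
sag = a·(cosh(S/(2a)) − 1) = 13.582959·(cosh(1.328208) − 1) = 13.849367
T_max/T_min = cosh(S/(2a)) = 2.019613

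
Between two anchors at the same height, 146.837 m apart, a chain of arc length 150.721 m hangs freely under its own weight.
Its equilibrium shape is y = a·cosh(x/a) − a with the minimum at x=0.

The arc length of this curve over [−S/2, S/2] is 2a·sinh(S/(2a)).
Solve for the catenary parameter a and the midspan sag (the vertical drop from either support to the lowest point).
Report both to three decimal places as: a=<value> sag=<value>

a=185.019 sag=14.759

seed: a₀ = √(S³/(24(L−S))) = √(146.837³/(24·3.884)) = 184.292653
iter 1: u=0.398380  f(a)=+3.094e-02  f'(a)=-4.282e-02  a ← 184.292653 − (+3.094e-02/-4.282e-02) = 185.015103
iter 2: u=0.396824  f(a)=+1.829e-04  f'(a)=-4.232e-02  a ← 185.015103 − (+1.829e-04/-4.232e-02) = 185.019424
iter 3: u=0.396815  f(a)=+6.473e-09  f'(a)=-4.232e-02  a ← 185.019424 − (+6.473e-09/-4.232e-02) = 185.019424
iter 4: u=0.396815  f(a)=+0.000e+00  f'(a)=-4.232e-02  a ← 185.019424 − (+0.000e+00/-4.232e-02) = 185.019424
converged: |Δa| < 1e-12 after 4 iterations
sag = a·(cosh(S/(2a)) − 1) = 185.019424·(cosh(0.396815) − 1) = 14.758934
T_max/T_min = cosh(S/(2a)) = 1.079770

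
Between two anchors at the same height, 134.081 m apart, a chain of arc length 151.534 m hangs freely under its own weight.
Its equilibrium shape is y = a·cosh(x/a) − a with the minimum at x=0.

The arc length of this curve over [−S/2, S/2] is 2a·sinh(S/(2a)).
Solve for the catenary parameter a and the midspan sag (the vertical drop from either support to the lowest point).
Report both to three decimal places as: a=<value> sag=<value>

seed: a₀ = √(S³/(24(L−S))) = √(134.081³/(24·17.453)) = 75.859538
iter 1: u=0.883745  f(a)=+6.944e-01  f'(a)=-4.971e-01  a ← 75.859538 − (+6.944e-01/-4.971e-01) = 77.256369
iter 2: u=0.867767  f(a)=+1.964e-02  f'(a)=-4.693e-01  a ← 77.256369 − (+1.964e-02/-4.693e-01) = 77.298222
iter 3: u=0.867297  f(a)=+1.673e-05  f'(a)=-4.685e-01  a ← 77.298222 − (+1.673e-05/-4.685e-01) = 77.298257
iter 4: u=0.867296  f(a)=+1.216e-11  f'(a)=-4.685e-01  a ← 77.298257 − (+1.216e-11/-4.685e-01) = 77.298257
converged: |Δa| < 1e-12 after 4 iterations
sag = a·(cosh(S/(2a)) − 1) = 77.298257·(cosh(0.867296) − 1) = 30.940640
T_max/T_min = cosh(S/(2a)) = 1.400276

a=77.298 sag=30.941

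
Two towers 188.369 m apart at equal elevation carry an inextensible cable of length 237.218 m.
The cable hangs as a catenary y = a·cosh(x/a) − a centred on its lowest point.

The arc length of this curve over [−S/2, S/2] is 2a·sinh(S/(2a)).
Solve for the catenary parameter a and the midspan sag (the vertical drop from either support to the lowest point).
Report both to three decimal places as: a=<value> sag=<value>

seed: a₀ = √(S³/(24(L−S))) = √(188.369³/(24·48.849)) = 75.505865
iter 1: u=1.247380  f(a)=+3.944e+00  f'(a)=-1.507e+00  a ← 75.505865 − (+3.944e+00/-1.507e+00) = 78.123557
iter 2: u=1.205584  f(a)=+2.144e-01  f'(a)=-1.347e+00  a ← 78.123557 − (+2.144e-01/-1.347e+00) = 78.282723
iter 3: u=1.203133  f(a)=+7.141e-04  f'(a)=-1.338e+00  a ← 78.282723 − (+7.141e-04/-1.338e+00) = 78.283257
iter 4: u=1.203124  f(a)=+7.979e-09  f'(a)=-1.338e+00  a ← 78.283257 − (+7.979e-09/-1.338e+00) = 78.283257
iter 5: u=1.203124  f(a)=+0.000e+00  f'(a)=-1.338e+00  a ← 78.283257 − (+0.000e+00/-1.338e+00) = 78.283257
converged: |Δa| < 1e-12 after 5 iterations
sag = a·(cosh(S/(2a)) − 1) = 78.283257·(cosh(1.203124) − 1) = 63.830652
T_max/T_min = cosh(S/(2a)) = 1.815381

a=78.283 sag=63.831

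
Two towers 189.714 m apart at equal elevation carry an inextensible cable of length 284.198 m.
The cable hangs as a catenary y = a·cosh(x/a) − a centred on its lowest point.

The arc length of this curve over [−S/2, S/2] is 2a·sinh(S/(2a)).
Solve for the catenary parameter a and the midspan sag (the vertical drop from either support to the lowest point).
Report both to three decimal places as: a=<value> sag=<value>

seed: a₀ = √(S³/(24(L−S))) = √(189.714³/(24·94.484)) = 54.873709
iter 1: u=1.728642  f(a)=+1.516e+01  f'(a)=-4.589e+00  a ← 54.873709 − (+1.516e+01/-4.589e+00) = 58.178266
iter 2: u=1.630454  f(a)=+1.478e+00  f'(a)=-3.734e+00  a ← 58.178266 − (+1.478e+00/-3.734e+00) = 58.574001
iter 3: u=1.619439  f(a)=+1.738e-02  f'(a)=-3.647e+00  a ← 58.574001 − (+1.738e-02/-3.647e+00) = 58.578767
iter 4: u=1.619307  f(a)=+2.467e-06  f'(a)=-3.646e+00  a ← 58.578767 − (+2.467e-06/-3.646e+00) = 58.578768
iter 5: u=1.619307  f(a)=+1.137e-13  f'(a)=-3.646e+00  a ← 58.578768 − (+1.137e-13/-3.646e+00) = 58.578768
converged: |Δa| < 1e-12 after 5 iterations
sag = a·(cosh(S/(2a)) − 1) = 58.578768·(cosh(1.619307) − 1) = 95.120932
T_max/T_min = cosh(S/(2a)) = 2.623812

a=58.579 sag=95.121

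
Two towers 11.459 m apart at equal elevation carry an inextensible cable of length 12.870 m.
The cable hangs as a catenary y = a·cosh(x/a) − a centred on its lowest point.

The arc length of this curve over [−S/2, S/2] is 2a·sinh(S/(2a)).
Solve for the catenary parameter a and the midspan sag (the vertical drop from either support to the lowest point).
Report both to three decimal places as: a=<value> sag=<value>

a=6.786 sag=2.566

seed: a₀ = √(S³/(24(L−S))) = √(11.459³/(24·1.411)) = 6.665780
iter 1: u=0.859539  f(a)=+5.305e-02  f'(a)=-4.555e-01  a ← 6.665780 − (+5.305e-02/-4.555e-01) = 6.782251
iter 2: u=0.844779  f(a)=+1.422e-03  f'(a)=-4.313e-01  a ← 6.782251 − (+1.422e-03/-4.313e-01) = 6.785548
iter 3: u=0.844368  f(a)=+1.085e-06  f'(a)=-4.307e-01  a ← 6.785548 − (+1.085e-06/-4.307e-01) = 6.785551
iter 4: u=0.844368  f(a)=+6.324e-13  f'(a)=-4.307e-01  a ← 6.785551 − (+6.324e-13/-4.307e-01) = 6.785551
converged: |Δa| < 1e-12 after 4 iterations
sag = a·(cosh(S/(2a)) − 1) = 6.785551·(cosh(0.844368) − 1) = 2.566076
T_max/T_min = cosh(S/(2a)) = 1.378168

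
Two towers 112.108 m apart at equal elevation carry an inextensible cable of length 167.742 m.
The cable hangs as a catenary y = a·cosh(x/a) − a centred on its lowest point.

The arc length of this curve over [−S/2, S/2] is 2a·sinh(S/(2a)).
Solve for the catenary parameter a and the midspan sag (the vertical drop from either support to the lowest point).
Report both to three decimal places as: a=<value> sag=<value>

a=34.671 sag=56.084

seed: a₀ = √(S³/(24(L−S))) = √(112.108³/(24·55.634)) = 32.484721
iter 1: u=1.725550  f(a)=+8.895e+00  f'(a)=-4.560e+00  a ← 32.484721 − (+8.895e+00/-4.560e+00) = 34.435419
iter 2: u=1.627801  f(a)=+8.642e-01  f'(a)=-3.713e+00  a ← 34.435419 − (+8.642e-01/-3.713e+00) = 34.668154
iter 3: u=1.616873  f(a)=+1.010e-02  f'(a)=-3.627e+00  a ← 34.668154 − (+1.010e-02/-3.627e+00) = 34.670938
iter 4: u=1.616743  f(a)=+1.413e-06  f'(a)=-3.626e+00  a ← 34.670938 − (+1.413e-06/-3.626e+00) = 34.670938
iter 5: u=1.616743  f(a)=+2.842e-14  f'(a)=-3.626e+00  a ← 34.670938 − (+2.842e-14/-3.626e+00) = 34.670938
converged: |Δa| < 1e-12 after 5 iterations
sag = a·(cosh(S/(2a)) − 1) = 34.670938·(cosh(1.616743) − 1) = 56.083779
T_max/T_min = cosh(S/(2a)) = 2.617602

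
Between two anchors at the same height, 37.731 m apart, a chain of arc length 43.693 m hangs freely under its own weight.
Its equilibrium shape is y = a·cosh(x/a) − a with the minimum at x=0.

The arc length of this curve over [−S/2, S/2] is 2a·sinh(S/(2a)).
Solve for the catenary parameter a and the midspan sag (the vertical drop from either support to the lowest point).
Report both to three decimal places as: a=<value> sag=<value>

seed: a₀ = √(S³/(24(L−S))) = √(37.731³/(24·5.962)) = 19.375185
iter 1: u=0.973694  f(a)=+2.891e-01  f'(a)=-6.758e-01  a ← 19.375185 − (+2.891e-01/-6.758e-01) = 19.802965
iter 2: u=0.952660  f(a)=+9.851e-03  f'(a)=-6.304e-01  a ← 19.802965 − (+9.851e-03/-6.304e-01) = 19.818592
iter 3: u=0.951909  f(a)=+1.233e-05  f'(a)=-6.289e-01  a ← 19.818592 − (+1.233e-05/-6.289e-01) = 19.818611
iter 4: u=0.951908  f(a)=+1.940e-11  f'(a)=-6.289e-01  a ← 19.818611 − (+1.940e-11/-6.289e-01) = 19.818611
iter 5: u=0.951908  f(a)=+0.000e+00  f'(a)=-6.289e-01  a ← 19.818611 − (+0.000e+00/-6.289e-01) = 19.818611
converged: |Δa| < 1e-12 after 5 iterations
sag = a·(cosh(S/(2a)) − 1) = 19.818611·(cosh(0.951908) − 1) = 9.677946
T_max/T_min = cosh(S/(2a)) = 1.488326

a=19.819 sag=9.678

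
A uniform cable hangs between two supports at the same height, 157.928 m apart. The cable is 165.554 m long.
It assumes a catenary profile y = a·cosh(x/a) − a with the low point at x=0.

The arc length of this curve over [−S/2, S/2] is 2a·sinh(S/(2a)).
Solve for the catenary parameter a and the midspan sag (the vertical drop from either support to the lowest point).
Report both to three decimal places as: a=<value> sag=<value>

seed: a₀ = √(S³/(24(L−S))) = √(157.928³/(24·7.626)) = 146.701543
iter 1: u=0.538263  f(a)=+1.112e-01  f'(a)=-1.070e-01  a ← 146.701543 − (+1.112e-01/-1.070e-01) = 147.741057
iter 2: u=0.534476  f(a)=+1.193e-03  f'(a)=-1.047e-01  a ← 147.741057 − (+1.193e-03/-1.047e-01) = 147.752453
iter 3: u=0.534434  f(a)=+1.407e-07  f'(a)=-1.047e-01  a ← 147.752453 − (+1.407e-07/-1.047e-01) = 147.752454
iter 4: u=0.534434  f(a)=+5.684e-14  f'(a)=-1.047e-01  a ← 147.752454 − (+5.684e-14/-1.047e-01) = 147.752454
converged: |Δa| < 1e-12 after 4 iterations
sag = a·(cosh(S/(2a)) − 1) = 147.752454·(cosh(0.534434) − 1) = 21.607575
T_max/T_min = cosh(S/(2a)) = 1.146242

a=147.752 sag=21.608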